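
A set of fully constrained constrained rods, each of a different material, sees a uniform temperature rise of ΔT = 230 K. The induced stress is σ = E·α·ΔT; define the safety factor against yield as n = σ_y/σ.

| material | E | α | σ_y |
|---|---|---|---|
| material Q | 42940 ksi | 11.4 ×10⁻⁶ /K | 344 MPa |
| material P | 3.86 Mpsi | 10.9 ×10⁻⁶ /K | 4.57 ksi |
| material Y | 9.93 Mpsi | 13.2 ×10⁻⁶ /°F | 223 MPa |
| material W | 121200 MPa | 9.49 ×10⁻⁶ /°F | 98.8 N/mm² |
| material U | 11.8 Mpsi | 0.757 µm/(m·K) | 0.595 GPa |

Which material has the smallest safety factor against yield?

material W

Converting E to GPa, α to ×10⁻⁶/K, σ_y to MPa, then σ and n for each:
  material Q: E = 296.1, α = 11.4, σ_y = 344.0 → σ = 776 MPa, n = 0.443
  material P: E = 26.61, α = 10.9, σ_y = 31.51 → σ = 66.7 MPa, n = 0.472
  material Y: E = 68.46, α = 23.8, σ_y = 223.0 → σ = 374 MPa, n = 0.596
  material W: E = 121.2, α = 17.1, σ_y = 98.80 → σ = 476 MPa, n = 0.207
  material U: E = 81.36, α = 0.757, σ_y = 595.0 → σ = 14.2 MPa, n = 42.0
Material W has the lowest safety factor, n = 0.207.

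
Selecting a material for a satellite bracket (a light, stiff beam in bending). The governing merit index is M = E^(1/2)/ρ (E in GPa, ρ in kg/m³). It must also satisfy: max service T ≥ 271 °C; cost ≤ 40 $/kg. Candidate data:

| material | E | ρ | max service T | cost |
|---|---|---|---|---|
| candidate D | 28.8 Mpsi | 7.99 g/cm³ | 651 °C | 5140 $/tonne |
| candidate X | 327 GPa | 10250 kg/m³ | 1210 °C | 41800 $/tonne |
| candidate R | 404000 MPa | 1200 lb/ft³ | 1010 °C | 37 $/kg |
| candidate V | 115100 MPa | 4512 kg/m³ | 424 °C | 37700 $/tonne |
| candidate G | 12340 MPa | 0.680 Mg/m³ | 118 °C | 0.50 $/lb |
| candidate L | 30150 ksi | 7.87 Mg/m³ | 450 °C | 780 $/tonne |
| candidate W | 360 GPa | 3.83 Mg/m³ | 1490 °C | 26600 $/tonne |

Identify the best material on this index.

Screen on constraints: max service T ≥ 271 °C; cost ≤ 40 $/kg. Survivors: candidate D, candidate R, candidate V, candidate L, candidate W.
Convert each candidate to consistent units, then evaluate M:
  candidate D: E = 198.6 GPa, ρ = 7990 kg/m³
  candidate R: E = 404.0 GPa, ρ = 19220 kg/m³
  candidate V: E = 115.1 GPa, ρ = 4512 kg/m³
  candidate L: E = 207.9 GPa, ρ = 7870 kg/m³
  candidate W: E = 360.0 GPa, ρ = 3830 kg/m³
  candidate W: M = 4.95×10⁻³
  candidate V: M = 2.38×10⁻³
  candidate L: M = 1.83×10⁻³
  candidate D: M = 1.76×10⁻³
  candidate R: M = 1.05×10⁻³
Highest index: candidate W.

candidate W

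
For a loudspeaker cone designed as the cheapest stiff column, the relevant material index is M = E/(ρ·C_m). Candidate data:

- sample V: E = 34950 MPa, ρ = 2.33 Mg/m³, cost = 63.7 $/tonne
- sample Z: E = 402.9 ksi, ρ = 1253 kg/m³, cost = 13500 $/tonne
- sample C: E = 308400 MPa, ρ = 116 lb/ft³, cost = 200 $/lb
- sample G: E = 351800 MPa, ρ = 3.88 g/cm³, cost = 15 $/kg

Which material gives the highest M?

After converting to SI:
  sample V: E = 34.95 GPa, ρ = 2330 kg/m³, cost = 0.06370 $/kg
  sample Z: E = 2.778 GPa, ρ = 1253 kg/m³, cost = 13.50 $/kg
  sample C: E = 308.4 GPa, ρ = 1858 kg/m³, cost = 440.9 $/kg
  sample G: E = 351.8 GPa, ρ = 3880 kg/m³, cost = 15.00 $/kg
  sample V: M = 235 MN·m per $
  sample G: M = 6.04 MN·m per $
  sample C: M = 0.376 MN·m per $
  sample Z: M = 0.164 MN·m per $
The maximum is for sample V.

sample V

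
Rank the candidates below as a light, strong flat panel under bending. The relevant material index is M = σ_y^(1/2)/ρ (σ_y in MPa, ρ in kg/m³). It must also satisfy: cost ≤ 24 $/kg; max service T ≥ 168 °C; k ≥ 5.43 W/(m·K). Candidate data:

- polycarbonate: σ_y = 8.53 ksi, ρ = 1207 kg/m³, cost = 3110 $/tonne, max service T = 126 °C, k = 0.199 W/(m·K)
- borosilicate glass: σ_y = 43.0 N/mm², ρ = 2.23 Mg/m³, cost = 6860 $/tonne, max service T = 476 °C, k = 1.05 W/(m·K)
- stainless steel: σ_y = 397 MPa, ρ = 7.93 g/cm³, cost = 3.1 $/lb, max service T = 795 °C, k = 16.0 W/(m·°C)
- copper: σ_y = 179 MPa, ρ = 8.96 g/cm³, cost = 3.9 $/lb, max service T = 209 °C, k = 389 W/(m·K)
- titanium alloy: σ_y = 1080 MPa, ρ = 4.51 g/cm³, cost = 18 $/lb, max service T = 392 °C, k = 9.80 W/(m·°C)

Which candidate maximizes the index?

stainless steel

Screen on constraints: cost ≤ 24 $/kg; max service T ≥ 168 °C; k ≥ 5.43 W/(m·K). Survivors: stainless steel, copper.
After converting to SI:
  stainless steel: σ_y = 397.0 MPa, ρ = 7930 kg/m³
  copper: σ_y = 179.0 MPa, ρ = 8960 kg/m³
  stainless steel: M = 2.51×10⁻³
  copper: M = 1.49×10⁻³
Stainless steel ranks first.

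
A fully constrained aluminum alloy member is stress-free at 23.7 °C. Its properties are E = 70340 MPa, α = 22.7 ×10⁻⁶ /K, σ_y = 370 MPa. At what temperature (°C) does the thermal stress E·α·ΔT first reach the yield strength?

255 °C

E = 70340 MPa = 70.34 GPa.
E·α·ΔT = 370.0 MPa ⇒ ΔT = 370.0 / (70.34×10³ × 22.7×10⁻⁶) = 231.7 K.
T = 23.7 + 231.7 = 255.4 °C.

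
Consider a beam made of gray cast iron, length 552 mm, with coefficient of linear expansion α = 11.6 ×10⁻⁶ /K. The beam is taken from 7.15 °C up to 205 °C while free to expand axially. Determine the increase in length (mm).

1.27 mm

ΔT = 205 − 7.15 = 197.8 K.
ΔL = α·L₀·ΔT = 11.6×10⁻⁶ × 552 mm × 197.8 K = 1.27 mm.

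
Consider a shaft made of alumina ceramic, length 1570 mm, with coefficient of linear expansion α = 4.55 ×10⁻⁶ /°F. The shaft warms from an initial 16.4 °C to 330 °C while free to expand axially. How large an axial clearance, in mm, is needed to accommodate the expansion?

Convert α: 4.55×10⁻⁶/°F × (9/5) = 8.19×10⁻⁶/K.
ΔT = 330 − 16.4 = 313.6 K.
ΔL = α·L₀·ΔT = 8.19×10⁻⁶ × 1570 mm × 313.6 K = 4.03 mm.

4.03 mm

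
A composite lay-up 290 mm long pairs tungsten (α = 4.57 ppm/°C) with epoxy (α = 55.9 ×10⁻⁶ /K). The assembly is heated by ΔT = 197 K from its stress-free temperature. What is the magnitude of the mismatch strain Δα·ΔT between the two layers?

0.0101

Δα = |4.57 − 55.9|×10⁻⁶/K = 51.3×10⁻⁶/K.
Mismatch strain = Δα·ΔT = 51.3×10⁻⁶ × 197.0 = 0.0101.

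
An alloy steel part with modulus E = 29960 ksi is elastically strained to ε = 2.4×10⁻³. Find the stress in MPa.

496 MPa

E = 29960 ksi = 206.6 GPa.
σ = E·ε = 206600 MPa × 2.4×10⁻³ = 496 MPa.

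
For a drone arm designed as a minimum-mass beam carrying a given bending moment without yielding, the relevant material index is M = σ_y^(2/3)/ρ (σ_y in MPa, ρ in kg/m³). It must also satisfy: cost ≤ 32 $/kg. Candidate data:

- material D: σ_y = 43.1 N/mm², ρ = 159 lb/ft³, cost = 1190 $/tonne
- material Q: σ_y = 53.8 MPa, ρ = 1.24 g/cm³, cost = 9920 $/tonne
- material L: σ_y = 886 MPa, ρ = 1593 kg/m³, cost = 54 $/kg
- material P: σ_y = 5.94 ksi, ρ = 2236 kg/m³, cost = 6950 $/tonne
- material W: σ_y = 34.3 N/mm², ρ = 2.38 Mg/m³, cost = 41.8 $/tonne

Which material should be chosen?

Screen on constraints: cost ≤ 32 $/kg. Survivors: material D, material Q, material P, material W.
Convert each candidate to consistent units, then evaluate M:
  material D: σ_y = 43.10 MPa, ρ = 2547 kg/m³
  material Q: σ_y = 53.80 MPa, ρ = 1240 kg/m³
  material P: σ_y = 40.95 MPa, ρ = 2236 kg/m³
  material W: σ_y = 34.30 MPa, ρ = 2380 kg/m³
  material Q: M = 11.5×10⁻³
  material P: M = 5.31×10⁻³
  material D: M = 4.83×10⁻³
  material W: M = 4.44×10⁻³
The maximum is for material Q.

material Q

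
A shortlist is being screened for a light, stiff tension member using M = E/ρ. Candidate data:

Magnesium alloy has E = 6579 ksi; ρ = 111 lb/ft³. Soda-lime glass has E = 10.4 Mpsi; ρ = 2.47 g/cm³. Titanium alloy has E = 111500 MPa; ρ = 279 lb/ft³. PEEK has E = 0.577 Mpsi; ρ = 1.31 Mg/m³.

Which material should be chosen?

soda-lime glass

Normalizing units and computing the index:
  magnesium alloy: E = 45.36 GPa, ρ = 1778 kg/m³
  soda-lime glass: E = 71.71 GPa, ρ = 2470 kg/m³
  titanium alloy: E = 111.5 GPa, ρ = 4469 kg/m³
  PEEK: E = 3.978 GPa, ρ = 1310 kg/m³
  soda-lime glass: M = 29.0 MN·m/kg
  magnesium alloy: M = 25.5 MN·m/kg
  titanium alloy: M = 24.9 MN·m/kg
  PEEK: M = 3.04 MN·m/kg
Soda-lime glass has the largest M.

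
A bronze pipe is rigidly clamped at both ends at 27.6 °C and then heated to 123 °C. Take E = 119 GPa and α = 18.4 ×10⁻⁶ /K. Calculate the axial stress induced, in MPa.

ΔT = 95.40 K. Constrained thermal stress σ = E·α·ΔT = 119.0×10³ MPa × 18.4×10⁻⁶ × 95.40 = 209 MPa (compressive).

209 MPa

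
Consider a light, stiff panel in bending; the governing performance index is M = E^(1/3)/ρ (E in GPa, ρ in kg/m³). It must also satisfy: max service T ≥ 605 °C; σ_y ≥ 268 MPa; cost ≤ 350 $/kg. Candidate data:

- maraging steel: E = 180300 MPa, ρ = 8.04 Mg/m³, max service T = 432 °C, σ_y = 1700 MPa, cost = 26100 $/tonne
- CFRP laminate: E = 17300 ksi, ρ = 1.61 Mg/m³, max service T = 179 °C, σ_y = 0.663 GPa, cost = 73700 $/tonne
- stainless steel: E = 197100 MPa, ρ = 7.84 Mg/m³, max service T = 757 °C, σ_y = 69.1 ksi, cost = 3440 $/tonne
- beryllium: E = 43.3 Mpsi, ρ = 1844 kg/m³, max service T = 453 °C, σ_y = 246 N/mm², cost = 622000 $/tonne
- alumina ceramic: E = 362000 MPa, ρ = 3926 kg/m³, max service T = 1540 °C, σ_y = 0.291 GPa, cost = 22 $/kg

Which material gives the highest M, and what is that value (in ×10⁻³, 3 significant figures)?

alumina ceramic, M = 1.82×10⁻³

Screen on constraints: max service T ≥ 605 °C; σ_y ≥ 268 MPa; cost ≤ 350 $/kg. Survivors: stainless steel, alumina ceramic.
After converting to SI:
  stainless steel: E = 197.1 GPa, ρ = 7840 kg/m³
  alumina ceramic: E = 362.0 GPa, ρ = 3926 kg/m³
  alumina ceramic: M = 1.82×10⁻³
  stainless steel: M = 0.742×10⁻³
Highest index: alumina ceramic.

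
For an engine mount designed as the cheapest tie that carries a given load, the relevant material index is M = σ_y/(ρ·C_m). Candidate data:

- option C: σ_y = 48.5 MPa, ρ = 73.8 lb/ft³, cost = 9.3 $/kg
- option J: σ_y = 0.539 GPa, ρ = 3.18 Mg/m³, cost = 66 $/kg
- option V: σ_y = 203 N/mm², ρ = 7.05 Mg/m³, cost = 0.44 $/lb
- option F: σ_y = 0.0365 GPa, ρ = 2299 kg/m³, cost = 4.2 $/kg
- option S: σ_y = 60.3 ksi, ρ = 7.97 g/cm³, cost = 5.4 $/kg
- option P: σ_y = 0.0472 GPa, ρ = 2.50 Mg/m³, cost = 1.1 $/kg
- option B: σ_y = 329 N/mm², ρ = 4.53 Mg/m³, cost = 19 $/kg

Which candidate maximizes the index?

option V

Convert each candidate to consistent units, then evaluate M:
  option C: σ_y = 48.50 MPa, ρ = 1182 kg/m³, cost = 9.300 $/kg
  option J: σ_y = 539.0 MPa, ρ = 3180 kg/m³, cost = 66.00 $/kg
  option V: σ_y = 203.0 MPa, ρ = 7050 kg/m³, cost = 0.9700 $/kg
  option F: σ_y = 36.50 MPa, ρ = 2299 kg/m³, cost = 4.200 $/kg
  option S: σ_y = 415.8 MPa, ρ = 7970 kg/m³, cost = 5.400 $/kg
  option P: σ_y = 47.20 MPa, ρ = 2500 kg/m³, cost = 1.100 $/kg
  option B: σ_y = 329.0 MPa, ρ = 4530 kg/m³, cost = 19.00 $/kg
  option V: M = 29.7 kN·m per $
  option P: M = 17.2 kN·m per $
  option S: M = 9.66 kN·m per $
  option C: M = 4.41 kN·m per $
  option B: M = 3.82 kN·m per $
  option F: M = 3.78 kN·m per $
  option J: M = 2.57 kN·m per $
Highest index: option V.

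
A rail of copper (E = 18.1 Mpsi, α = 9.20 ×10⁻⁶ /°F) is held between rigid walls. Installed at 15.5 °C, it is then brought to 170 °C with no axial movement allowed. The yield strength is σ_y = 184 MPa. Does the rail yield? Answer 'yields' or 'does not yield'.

E = 18.1 Mpsi = 124.8 GPa.
α = 9.20×10⁻⁶/°F × 9/5 = 16.6×10⁻⁶/K.
ΔT = 154.5 K. Constrained thermal stress σ = E·α·ΔT = 124.8×10³ MPa × 16.6×10⁻⁶ × 154.5 = 319 MPa (compressive).
Compare to σ_y = 184 MPa: σ ≥ σ_y, so it yields.

yields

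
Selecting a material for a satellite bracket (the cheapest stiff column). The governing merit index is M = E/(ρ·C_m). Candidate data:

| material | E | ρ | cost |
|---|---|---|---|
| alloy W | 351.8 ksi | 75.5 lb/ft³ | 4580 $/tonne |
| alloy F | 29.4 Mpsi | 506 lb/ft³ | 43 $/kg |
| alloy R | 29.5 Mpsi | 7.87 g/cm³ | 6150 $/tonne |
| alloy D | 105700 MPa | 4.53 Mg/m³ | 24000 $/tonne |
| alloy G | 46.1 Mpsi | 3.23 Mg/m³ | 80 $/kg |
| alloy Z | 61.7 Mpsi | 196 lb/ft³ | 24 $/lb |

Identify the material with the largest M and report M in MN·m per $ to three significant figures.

Putting every candidate on a common basis:
  alloy W: E = 2.426 GPa, ρ = 1209 kg/m³, cost = 4.580 $/kg
  alloy F: E = 202.7 GPa, ρ = 8105 kg/m³, cost = 43.00 $/kg
  alloy R: E = 203.4 GPa, ρ = 7870 kg/m³, cost = 6.150 $/kg
  alloy D: E = 105.7 GPa, ρ = 4530 kg/m³, cost = 24.00 $/kg
  alloy G: E = 317.8 GPa, ρ = 3230 kg/m³, cost = 80.00 $/kg
  alloy Z: E = 425.4 GPa, ρ = 3140 kg/m³, cost = 52.91 $/kg
  alloy R: M = 4.20 MN·m per $
  alloy Z: M = 2.56 MN·m per $
  alloy G: M = 1.23 MN·m per $
  alloy D: M = 0.972 MN·m per $
  alloy F: M = 0.582 MN·m per $
  alloy W: M = 0.438 MN·m per $
Highest index: alloy R.

alloy R, M = 4.20 MN·m per $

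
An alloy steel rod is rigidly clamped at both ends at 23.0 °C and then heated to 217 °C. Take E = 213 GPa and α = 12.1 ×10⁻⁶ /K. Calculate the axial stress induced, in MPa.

500 MPa

ΔT = 194.0 K. Constrained thermal stress σ = E·α·ΔT = 213.0×10³ MPa × 12.1×10⁻⁶ × 194.0 = 500 MPa (compressive).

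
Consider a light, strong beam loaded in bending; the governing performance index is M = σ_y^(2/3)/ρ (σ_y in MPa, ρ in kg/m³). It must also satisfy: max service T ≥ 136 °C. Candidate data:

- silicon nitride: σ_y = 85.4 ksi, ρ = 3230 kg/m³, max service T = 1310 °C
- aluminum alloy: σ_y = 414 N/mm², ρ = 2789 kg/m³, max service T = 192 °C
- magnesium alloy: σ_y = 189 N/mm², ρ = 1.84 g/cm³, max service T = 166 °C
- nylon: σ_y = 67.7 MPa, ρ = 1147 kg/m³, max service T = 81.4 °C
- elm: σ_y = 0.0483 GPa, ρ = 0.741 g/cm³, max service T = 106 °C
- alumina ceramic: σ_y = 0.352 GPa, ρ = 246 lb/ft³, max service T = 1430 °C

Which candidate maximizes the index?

silicon nitride

Screen on constraints: max service T ≥ 136 °C. Survivors: silicon nitride, aluminum alloy, magnesium alloy, alumina ceramic.
Convert each candidate to consistent units, then evaluate M:
  silicon nitride: σ_y = 588.8 MPa, ρ = 3230 kg/m³
  aluminum alloy: σ_y = 414.0 MPa, ρ = 2789 kg/m³
  magnesium alloy: σ_y = 189.0 MPa, ρ = 1840 kg/m³
  alumina ceramic: σ_y = 352.0 MPa, ρ = 3941 kg/m³
  silicon nitride: M = 21.7×10⁻³
  aluminum alloy: M = 19.9×10⁻³
  magnesium alloy: M = 17.9×10⁻³
  alumina ceramic: M = 12.7×10⁻³
Highest index: silicon nitride.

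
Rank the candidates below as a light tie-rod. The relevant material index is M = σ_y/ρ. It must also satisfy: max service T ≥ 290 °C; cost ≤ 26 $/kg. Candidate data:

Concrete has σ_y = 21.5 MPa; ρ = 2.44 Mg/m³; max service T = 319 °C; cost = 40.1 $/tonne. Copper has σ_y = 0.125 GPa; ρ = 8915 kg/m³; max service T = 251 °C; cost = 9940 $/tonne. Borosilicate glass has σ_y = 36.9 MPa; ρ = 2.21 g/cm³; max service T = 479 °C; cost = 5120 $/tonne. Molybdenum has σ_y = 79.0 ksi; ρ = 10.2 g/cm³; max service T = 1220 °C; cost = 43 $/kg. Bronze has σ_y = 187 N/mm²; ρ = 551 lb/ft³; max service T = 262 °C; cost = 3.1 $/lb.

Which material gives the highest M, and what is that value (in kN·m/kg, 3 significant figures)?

Screen on constraints: max service T ≥ 290 °C; cost ≤ 26 $/kg. Survivors: concrete, borosilicate glass.
Convert each candidate to consistent units, then evaluate M:
  concrete: σ_y = 21.50 MPa, ρ = 2440 kg/m³
  borosilicate glass: σ_y = 36.90 MPa, ρ = 2210 kg/m³
  borosilicate glass: M = 16.7 kN·m/kg
  concrete: M = 8.81 kN·m/kg
The maximum is for borosilicate glass.

borosilicate glass, M = 16.7 kN·m/kg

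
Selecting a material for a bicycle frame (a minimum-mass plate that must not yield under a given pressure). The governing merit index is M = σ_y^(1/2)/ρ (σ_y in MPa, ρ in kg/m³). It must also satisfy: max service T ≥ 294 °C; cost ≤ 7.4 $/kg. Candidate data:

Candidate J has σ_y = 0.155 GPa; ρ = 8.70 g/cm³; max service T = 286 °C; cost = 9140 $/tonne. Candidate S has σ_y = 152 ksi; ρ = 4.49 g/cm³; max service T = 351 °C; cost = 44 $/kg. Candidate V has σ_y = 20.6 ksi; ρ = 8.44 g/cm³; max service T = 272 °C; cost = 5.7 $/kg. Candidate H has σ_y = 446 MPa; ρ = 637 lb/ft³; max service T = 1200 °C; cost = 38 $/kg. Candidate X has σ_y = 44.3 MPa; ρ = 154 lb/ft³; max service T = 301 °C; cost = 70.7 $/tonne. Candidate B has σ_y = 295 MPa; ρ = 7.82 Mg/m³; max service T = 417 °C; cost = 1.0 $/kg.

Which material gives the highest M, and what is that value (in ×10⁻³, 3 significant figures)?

candidate X, M = 2.70×10⁻³

Screen on constraints: max service T ≥ 294 °C; cost ≤ 7.4 $/kg. Survivors: candidate X, candidate B.
Normalizing units and computing the index:
  candidate X: σ_y = 44.30 MPa, ρ = 2467 kg/m³
  candidate B: σ_y = 295.0 MPa, ρ = 7820 kg/m³
  candidate X: M = 2.70×10⁻³
  candidate B: M = 2.20×10⁻³
Highest index: candidate X.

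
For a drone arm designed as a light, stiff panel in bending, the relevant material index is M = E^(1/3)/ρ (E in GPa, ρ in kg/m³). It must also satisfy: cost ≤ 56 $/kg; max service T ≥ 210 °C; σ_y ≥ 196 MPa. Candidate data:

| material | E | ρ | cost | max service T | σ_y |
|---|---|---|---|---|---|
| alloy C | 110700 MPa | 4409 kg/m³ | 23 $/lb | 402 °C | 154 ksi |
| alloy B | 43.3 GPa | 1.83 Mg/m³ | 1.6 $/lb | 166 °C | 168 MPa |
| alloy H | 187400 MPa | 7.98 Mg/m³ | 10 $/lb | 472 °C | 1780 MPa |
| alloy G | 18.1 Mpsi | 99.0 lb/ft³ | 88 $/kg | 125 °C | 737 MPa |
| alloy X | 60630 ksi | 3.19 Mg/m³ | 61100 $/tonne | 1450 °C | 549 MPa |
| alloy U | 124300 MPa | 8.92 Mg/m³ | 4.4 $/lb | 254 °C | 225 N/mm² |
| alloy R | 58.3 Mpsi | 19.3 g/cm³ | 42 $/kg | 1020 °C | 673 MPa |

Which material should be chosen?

Screen on constraints: cost ≤ 56 $/kg; max service T ≥ 210 °C; σ_y ≥ 196 MPa. Survivors: alloy C, alloy H, alloy U, alloy R.
Convert each candidate to consistent units, then evaluate M:
  alloy C: E = 110.7 GPa, ρ = 4409 kg/m³
  alloy H: E = 187.4 GPa, ρ = 7980 kg/m³
  alloy U: E = 124.3 GPa, ρ = 8920 kg/m³
  alloy R: E = 402.0 GPa, ρ = 19300 kg/m³
  alloy C: M = 1.09×10⁻³
  alloy H: M = 0.717×10⁻³
  alloy U: M = 0.559×10⁻³
  alloy R: M = 0.382×10⁻³
Alloy C ranks first.

alloy C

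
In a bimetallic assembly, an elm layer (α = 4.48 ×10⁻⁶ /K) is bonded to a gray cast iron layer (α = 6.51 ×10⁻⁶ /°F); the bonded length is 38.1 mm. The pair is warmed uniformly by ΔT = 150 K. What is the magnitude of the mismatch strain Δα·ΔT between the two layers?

1.09×10⁻³

gray cast iron: α = 6.51×10⁻⁶/°F × 9/5 = 11.7×10⁻⁶/K.
Δα = |4.48 − 11.7|×10⁻⁶/K = 7.24×10⁻⁶/K.
Mismatch strain = Δα·ΔT = 7.24×10⁻⁶ × 150.0 = 1.09×10⁻³.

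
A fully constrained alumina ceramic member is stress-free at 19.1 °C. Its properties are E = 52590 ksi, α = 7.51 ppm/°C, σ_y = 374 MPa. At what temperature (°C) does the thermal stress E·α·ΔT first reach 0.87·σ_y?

139 °C

E = 52590 ksi = 362.6 GPa.
E·α·ΔT = 325.4 MPa ⇒ ΔT = 325.4 / (362.6×10³ × 7.51×10⁻⁶) = 119.5 K.
T = 19.1 + 119.5 = 138.6 °C.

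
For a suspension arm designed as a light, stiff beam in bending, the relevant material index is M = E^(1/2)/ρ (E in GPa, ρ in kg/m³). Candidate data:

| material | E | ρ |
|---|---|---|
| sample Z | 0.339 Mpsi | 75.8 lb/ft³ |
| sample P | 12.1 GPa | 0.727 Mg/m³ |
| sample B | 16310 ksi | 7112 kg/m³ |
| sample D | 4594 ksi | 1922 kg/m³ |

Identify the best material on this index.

After converting to SI:
  sample Z: E = 2.337 GPa, ρ = 1214 kg/m³
  sample P: E = 12.10 GPa, ρ = 727.0 kg/m³
  sample B: E = 112.5 GPa, ρ = 7112 kg/m³
  sample D: E = 31.67 GPa, ρ = 1922 kg/m³
  sample P: M = 4.78×10⁻³
  sample D: M = 2.93×10⁻³
  sample B: M = 1.49×10⁻³
  sample Z: M = 1.26×10⁻³
Sample P has the largest M.

sample P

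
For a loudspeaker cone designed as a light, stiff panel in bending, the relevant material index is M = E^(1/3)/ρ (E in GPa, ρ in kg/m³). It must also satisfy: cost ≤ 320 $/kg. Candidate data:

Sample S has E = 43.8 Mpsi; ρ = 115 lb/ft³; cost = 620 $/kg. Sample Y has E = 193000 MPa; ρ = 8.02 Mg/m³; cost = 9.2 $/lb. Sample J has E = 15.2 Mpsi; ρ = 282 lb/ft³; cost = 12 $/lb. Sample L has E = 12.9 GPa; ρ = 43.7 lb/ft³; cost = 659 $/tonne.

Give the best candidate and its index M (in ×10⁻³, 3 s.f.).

sample L, M = 3.35×10⁻³

Screen on constraints: cost ≤ 320 $/kg. Survivors: sample Y, sample J, sample L.
Putting every candidate on a common basis:
  sample Y: E = 193.0 GPa, ρ = 8020 kg/m³
  sample J: E = 104.8 GPa, ρ = 4517 kg/m³
  sample L: E = 12.90 GPa, ρ = 700.0 kg/m³
  sample L: M = 3.35×10⁻³
  sample J: M = 1.04×10⁻³
  sample Y: M = 0.721×10⁻³
Sample L ranks first.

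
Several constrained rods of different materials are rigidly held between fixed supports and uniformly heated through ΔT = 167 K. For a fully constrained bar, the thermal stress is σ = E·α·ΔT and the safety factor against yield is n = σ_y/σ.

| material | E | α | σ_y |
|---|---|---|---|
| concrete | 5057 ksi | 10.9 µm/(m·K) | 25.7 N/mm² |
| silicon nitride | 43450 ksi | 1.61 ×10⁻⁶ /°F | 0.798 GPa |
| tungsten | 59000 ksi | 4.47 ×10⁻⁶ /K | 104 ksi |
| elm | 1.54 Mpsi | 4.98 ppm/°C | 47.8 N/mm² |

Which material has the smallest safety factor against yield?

concrete

In consistent units (E in GPa, α in ×10⁻⁶/K, σ_y in MPa):
  concrete: E = 34.87, α = 10.9, σ_y = 25.70 → σ = 63.5 MPa, n = 0.405
  silicon nitride: E = 299.6, α = 2.90, σ_y = 798.0 → σ = 145 MPa, n = 5.50
  tungsten: E = 406.8, α = 4.47, σ_y = 717.1 → σ = 304 MPa, n = 2.36
  elm: E = 10.62, α = 4.98, σ_y = 47.80 → σ = 8.83 MPa, n = 5.41
The minimum is concrete at n = 0.405.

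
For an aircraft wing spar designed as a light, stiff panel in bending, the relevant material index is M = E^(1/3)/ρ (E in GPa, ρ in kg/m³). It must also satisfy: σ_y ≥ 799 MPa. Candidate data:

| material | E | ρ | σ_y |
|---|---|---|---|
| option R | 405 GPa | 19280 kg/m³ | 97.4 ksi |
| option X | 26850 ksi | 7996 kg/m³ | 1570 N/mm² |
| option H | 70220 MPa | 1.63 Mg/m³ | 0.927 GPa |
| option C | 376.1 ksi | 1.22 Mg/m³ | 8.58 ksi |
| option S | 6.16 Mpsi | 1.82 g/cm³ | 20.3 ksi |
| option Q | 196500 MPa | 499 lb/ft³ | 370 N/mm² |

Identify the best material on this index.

option H

Screen on constraints: σ_y ≥ 799 MPa. Survivors: option X, option H.
Normalizing units and computing the index:
  option X: E = 185.1 GPa, ρ = 7996 kg/m³
  option H: E = 70.22 GPa, ρ = 1630 kg/m³
  option H: M = 2.53×10⁻³
  option X: M = 0.713×10⁻³
Option H ranks first.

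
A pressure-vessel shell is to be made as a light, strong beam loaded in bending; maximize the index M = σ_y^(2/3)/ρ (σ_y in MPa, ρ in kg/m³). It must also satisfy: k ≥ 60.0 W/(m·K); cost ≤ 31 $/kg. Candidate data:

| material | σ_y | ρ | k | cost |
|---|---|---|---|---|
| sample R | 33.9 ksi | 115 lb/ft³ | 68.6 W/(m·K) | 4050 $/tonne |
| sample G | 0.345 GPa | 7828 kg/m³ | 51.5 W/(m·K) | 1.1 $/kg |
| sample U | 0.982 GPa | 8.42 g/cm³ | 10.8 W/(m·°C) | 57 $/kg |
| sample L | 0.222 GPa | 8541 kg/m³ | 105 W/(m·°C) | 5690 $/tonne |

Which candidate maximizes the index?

Screen on constraints: k ≥ 60.0 W/(m·K); cost ≤ 31 $/kg. Survivors: sample R, sample L.
In SI units:
  sample R: σ_y = 233.7 MPa, ρ = 1842 kg/m³
  sample L: σ_y = 222.0 MPa, ρ = 8541 kg/m³
  sample R: M = 20.6×10⁻³
  sample L: M = 4.29×10⁻³
Sample R ranks first.

sample R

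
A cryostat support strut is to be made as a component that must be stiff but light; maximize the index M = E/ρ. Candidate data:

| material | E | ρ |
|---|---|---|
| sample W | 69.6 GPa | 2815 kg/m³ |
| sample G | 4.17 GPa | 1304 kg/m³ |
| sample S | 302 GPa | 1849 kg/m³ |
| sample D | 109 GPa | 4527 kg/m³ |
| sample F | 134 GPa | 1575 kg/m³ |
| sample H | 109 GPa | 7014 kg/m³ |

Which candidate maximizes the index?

sample S

Computing M directly (units already consistent):
  sample S: M = 163 MN·m/kg
  sample F: M = 85.1 MN·m/kg
  sample W: M = 24.7 MN·m/kg
  sample D: M = 24.1 MN·m/kg
  sample H: M = 15.5 MN·m/kg
  sample G: M = 3.20 MN·m/kg
The maximum is for sample S.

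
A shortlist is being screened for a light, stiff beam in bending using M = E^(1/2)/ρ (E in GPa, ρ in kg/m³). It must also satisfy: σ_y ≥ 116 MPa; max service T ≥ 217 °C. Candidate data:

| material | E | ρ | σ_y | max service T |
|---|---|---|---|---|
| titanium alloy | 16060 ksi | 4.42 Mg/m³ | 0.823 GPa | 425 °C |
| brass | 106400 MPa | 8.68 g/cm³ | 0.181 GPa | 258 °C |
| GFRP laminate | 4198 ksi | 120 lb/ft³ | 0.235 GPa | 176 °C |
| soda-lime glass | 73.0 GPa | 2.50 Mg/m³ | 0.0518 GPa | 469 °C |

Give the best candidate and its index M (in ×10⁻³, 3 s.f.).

titanium alloy, M = 2.38×10⁻³

Screen on constraints: σ_y ≥ 116 MPa; max service T ≥ 217 °C. Survivors: titanium alloy, brass.
Normalizing units and computing the index:
  titanium alloy: E = 110.7 GPa, ρ = 4420 kg/m³
  brass: E = 106.4 GPa, ρ = 8680 kg/m³
  titanium alloy: M = 2.38×10⁻³
  brass: M = 1.19×10⁻³
Titanium alloy has the largest M.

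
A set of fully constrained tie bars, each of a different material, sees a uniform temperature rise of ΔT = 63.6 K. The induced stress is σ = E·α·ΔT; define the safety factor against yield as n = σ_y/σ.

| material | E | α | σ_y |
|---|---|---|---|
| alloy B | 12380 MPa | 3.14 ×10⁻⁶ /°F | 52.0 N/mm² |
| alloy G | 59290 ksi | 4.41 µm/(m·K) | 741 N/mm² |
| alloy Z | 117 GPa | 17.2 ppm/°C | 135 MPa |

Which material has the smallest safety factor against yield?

alloy Z

Converting E to GPa, α to ×10⁻⁶/K, σ_y to MPa, then σ and n for each:
  alloy B: E = 12.38, α = 5.65, σ_y = 52.00 → σ = 4.45 MPa, n = 11.7
  alloy G: E = 408.8, α = 4.41, σ_y = 741.0 → σ = 115 MPa, n = 6.46
  alloy Z: E = 117.0, α = 17.2, σ_y = 135.0 → σ = 128 MPa, n = 1.05
Smallest n: alloy Z with n = 1.05.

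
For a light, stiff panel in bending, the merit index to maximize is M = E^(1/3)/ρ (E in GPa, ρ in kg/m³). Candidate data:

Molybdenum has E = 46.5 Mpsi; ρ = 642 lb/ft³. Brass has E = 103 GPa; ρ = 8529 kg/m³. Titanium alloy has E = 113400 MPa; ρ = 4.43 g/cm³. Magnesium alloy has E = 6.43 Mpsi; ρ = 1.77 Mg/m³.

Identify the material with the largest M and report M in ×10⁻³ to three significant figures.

In SI units:
  molybdenum: E = 320.6 GPa, ρ = 10280 kg/m³
  brass: E = 103.0 GPa, ρ = 8529 kg/m³
  titanium alloy: E = 113.4 GPa, ρ = 4430 kg/m³
  magnesium alloy: E = 44.33 GPa, ρ = 1770 kg/m³
  magnesium alloy: M = 2.00×10⁻³
  titanium alloy: M = 1.09×10⁻³
  molybdenum: M = 0.666×10⁻³
  brass: M = 0.550×10⁻³
The maximum is for magnesium alloy.

magnesium alloy, M = 2.00×10⁻³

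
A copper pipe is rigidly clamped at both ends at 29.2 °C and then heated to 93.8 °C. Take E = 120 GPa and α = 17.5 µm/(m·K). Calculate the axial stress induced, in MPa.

136 MPa

ΔT = 64.60 K. Constrained thermal stress σ = E·α·ΔT = 120.0×10³ MPa × 17.5×10⁻⁶ × 64.60 = 136 MPa (compressive).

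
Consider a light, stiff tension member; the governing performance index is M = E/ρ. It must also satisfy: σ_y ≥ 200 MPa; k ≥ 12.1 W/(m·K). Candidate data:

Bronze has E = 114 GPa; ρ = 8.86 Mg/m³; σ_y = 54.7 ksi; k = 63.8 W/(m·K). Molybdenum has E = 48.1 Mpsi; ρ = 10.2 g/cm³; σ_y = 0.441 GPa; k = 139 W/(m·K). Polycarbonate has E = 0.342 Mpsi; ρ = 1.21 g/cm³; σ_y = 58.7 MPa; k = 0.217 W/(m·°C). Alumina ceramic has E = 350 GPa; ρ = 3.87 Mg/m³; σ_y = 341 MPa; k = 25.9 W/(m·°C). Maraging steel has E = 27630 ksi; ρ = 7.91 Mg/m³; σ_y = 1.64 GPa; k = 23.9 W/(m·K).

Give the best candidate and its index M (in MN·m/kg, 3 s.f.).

Screen on constraints: σ_y ≥ 200 MPa; k ≥ 12.1 W/(m·K). Survivors: bronze, molybdenum, alumina ceramic, maraging steel.
Normalizing units and computing the index:
  bronze: E = 114.0 GPa, ρ = 8860 kg/m³
  molybdenum: E = 331.6 GPa, ρ = 10200 kg/m³
  alumina ceramic: E = 350.0 GPa, ρ = 3870 kg/m³
  maraging steel: E = 190.5 GPa, ρ = 7910 kg/m³
  alumina ceramic: M = 90.4 MN·m/kg
  molybdenum: M = 32.5 MN·m/kg
  maraging steel: M = 24.1 MN·m/kg
  bronze: M = 12.9 MN·m/kg
Alumina ceramic ranks first.

alumina ceramic, M = 90.4 MN·m/kg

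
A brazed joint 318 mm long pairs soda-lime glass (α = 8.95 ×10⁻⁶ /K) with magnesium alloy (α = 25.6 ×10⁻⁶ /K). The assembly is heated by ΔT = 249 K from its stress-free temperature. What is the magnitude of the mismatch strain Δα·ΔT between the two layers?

4.15×10⁻³

Δα = |8.95 − 25.6|×10⁻⁶/K = 16.7×10⁻⁶/K.
Mismatch strain = Δα·ΔT = 16.7×10⁻⁶ × 249.0 = 4.15×10⁻³.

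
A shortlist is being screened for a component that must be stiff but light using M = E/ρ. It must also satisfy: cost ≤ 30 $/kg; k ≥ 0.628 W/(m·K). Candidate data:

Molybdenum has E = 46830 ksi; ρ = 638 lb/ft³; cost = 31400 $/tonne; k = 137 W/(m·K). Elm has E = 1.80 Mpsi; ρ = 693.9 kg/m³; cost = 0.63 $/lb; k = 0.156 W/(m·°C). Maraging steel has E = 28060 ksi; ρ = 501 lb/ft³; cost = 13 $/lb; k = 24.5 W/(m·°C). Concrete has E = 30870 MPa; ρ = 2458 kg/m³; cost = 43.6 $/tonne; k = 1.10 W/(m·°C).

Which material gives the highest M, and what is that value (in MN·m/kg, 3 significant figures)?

maraging steel, M = 24.1 MN·m/kg

Screen on constraints: cost ≤ 30 $/kg; k ≥ 0.628 W/(m·K). Survivors: maraging steel, concrete.
In SI units:
  maraging steel: E = 193.5 GPa, ρ = 8025 kg/m³
  concrete: E = 30.87 GPa, ρ = 2458 kg/m³
  maraging steel: M = 24.1 MN·m/kg
  concrete: M = 12.6 MN·m/kg
Highest index: maraging steel.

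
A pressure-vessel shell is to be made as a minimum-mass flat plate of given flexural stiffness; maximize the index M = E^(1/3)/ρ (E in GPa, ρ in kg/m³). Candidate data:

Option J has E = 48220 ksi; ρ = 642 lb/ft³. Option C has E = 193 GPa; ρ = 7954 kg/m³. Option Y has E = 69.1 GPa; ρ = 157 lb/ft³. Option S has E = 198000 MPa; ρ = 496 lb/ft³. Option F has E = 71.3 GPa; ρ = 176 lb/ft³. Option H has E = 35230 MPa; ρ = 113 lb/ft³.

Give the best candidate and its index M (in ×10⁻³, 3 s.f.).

option H, M = 1.81×10⁻³

In SI units:
  option J: E = 332.5 GPa, ρ = 10280 kg/m³
  option C: E = 193.0 GPa, ρ = 7954 kg/m³
  option Y: E = 69.10 GPa, ρ = 2515 kg/m³
  option S: E = 198.0 GPa, ρ = 7945 kg/m³
  option F: E = 71.30 GPa, ρ = 2819 kg/m³
  option H: E = 35.23 GPa, ρ = 1810 kg/m³
  option H: M = 1.81×10⁻³
  option Y: M = 1.63×10⁻³
  option F: M = 1.47×10⁻³
  option S: M = 0.734×10⁻³
  option C: M = 0.727×10⁻³
  option J: M = 0.674×10⁻³
Highest index: option H.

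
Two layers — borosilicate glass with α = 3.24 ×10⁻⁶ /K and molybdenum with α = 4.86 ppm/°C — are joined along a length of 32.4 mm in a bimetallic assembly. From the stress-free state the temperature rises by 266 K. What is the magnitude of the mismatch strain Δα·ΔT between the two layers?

Δα = |3.24 − 4.86|×10⁻⁶/K = 1.62×10⁻⁶/K.
Mismatch strain = Δα·ΔT = 1.62×10⁻⁶ × 266.0 = 4.31×10⁻⁴.

4.31×10⁻⁴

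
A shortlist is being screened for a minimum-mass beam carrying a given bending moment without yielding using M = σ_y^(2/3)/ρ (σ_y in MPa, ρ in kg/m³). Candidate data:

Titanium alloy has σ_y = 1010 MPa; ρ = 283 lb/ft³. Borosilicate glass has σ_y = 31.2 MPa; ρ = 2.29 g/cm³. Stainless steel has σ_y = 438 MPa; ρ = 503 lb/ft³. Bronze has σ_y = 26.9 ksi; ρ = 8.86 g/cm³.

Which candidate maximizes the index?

titanium alloy

In SI units:
  titanium alloy: σ_y = 1010 MPa, ρ = 4533 kg/m³
  borosilicate glass: σ_y = 31.20 MPa, ρ = 2290 kg/m³
  stainless steel: σ_y = 438.0 MPa, ρ = 8057 kg/m³
  bronze: σ_y = 185.5 MPa, ρ = 8860 kg/m³
  titanium alloy: M = 22.2×10⁻³
  stainless steel: M = 7.16×10⁻³
  borosilicate glass: M = 4.33×10⁻³
  bronze: M = 3.67×10⁻³
Highest index: titanium alloy.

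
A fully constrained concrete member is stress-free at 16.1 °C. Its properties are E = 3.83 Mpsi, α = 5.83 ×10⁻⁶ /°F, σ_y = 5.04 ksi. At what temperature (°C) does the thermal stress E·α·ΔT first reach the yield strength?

E = 3.83 Mpsi = 26.41 GPa.
α = 5.83×10⁻⁶/°F × 9/5 = 10.5×10⁻⁶/K.
σ_y = 5.04 ksi = 34.75 MPa.
E·α·ΔT = 34.75 MPa ⇒ ΔT = 34.75 / (26.41×10³ × 10.5×10⁻⁶) = 125.4 K.
T = 16.1 + 125.4 = 141.5 °C.

141 °C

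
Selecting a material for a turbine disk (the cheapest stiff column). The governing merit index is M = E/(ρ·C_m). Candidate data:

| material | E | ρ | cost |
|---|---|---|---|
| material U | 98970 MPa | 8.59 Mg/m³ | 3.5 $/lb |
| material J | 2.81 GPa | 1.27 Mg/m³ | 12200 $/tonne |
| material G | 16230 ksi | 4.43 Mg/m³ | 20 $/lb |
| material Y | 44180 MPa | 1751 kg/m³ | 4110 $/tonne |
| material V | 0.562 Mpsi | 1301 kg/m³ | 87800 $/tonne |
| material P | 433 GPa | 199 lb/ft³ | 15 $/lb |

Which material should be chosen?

material Y

After converting to SI:
  material U: E = 98.97 GPa, ρ = 8590 kg/m³, cost = 7.716 $/kg
  material J: E = 2.810 GPa, ρ = 1270 kg/m³, cost = 12.20 $/kg
  material G: E = 111.9 GPa, ρ = 4430 kg/m³, cost = 44.09 $/kg
  material Y: E = 44.18 GPa, ρ = 1751 kg/m³, cost = 4.110 $/kg
  material V: E = 3.875 GPa, ρ = 1301 kg/m³, cost = 87.80 $/kg
  material P: E = 433.0 GPa, ρ = 3188 kg/m³, cost = 33.07 $/kg
  material Y: M = 6.14 MN·m per $
  material P: M = 4.11 MN·m per $
  material U: M = 1.49 MN·m per $
  material G: M = 0.573 MN·m per $
  material J: M = 0.181 MN·m per $
  material V: M = 0.0339 MN·m per $
Material Y ranks first.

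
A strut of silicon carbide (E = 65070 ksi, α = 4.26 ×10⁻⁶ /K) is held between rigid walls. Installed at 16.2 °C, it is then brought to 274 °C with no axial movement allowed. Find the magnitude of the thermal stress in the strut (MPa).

493 MPa

E = 65070 ksi = 448.6 GPa.
ΔT = 257.8 K. Constrained thermal stress σ = E·α·ΔT = 448.6×10³ MPa × 4.26×10⁻⁶ × 257.8 = 493 MPa (compressive).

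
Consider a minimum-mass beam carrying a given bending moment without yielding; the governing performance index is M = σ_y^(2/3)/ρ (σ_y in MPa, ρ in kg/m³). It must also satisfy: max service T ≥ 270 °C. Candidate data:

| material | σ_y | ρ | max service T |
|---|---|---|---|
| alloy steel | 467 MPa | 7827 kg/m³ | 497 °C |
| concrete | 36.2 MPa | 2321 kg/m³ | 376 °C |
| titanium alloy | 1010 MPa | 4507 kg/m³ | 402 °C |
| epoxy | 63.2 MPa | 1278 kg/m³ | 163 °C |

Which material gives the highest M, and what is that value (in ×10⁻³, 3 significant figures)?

titanium alloy, M = 22.3×10⁻³

Screen on constraints: max service T ≥ 270 °C. Survivors: alloy steel, concrete, titanium alloy.
Per-candidate index values:
  titanium alloy: M = 22.3×10⁻³
  alloy steel: M = 7.69×10⁻³
  concrete: M = 4.71×10⁻³
Highest index: titanium alloy.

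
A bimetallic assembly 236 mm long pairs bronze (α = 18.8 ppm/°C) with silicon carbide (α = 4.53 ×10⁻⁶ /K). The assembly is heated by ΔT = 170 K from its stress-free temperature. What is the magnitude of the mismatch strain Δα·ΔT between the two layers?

2.43×10⁻³

Δα = |18.8 − 4.53|×10⁻⁶/K = 14.3×10⁻⁶/K.
Mismatch strain = Δα·ΔT = 14.3×10⁻⁶ × 170.0 = 2.43×10⁻³.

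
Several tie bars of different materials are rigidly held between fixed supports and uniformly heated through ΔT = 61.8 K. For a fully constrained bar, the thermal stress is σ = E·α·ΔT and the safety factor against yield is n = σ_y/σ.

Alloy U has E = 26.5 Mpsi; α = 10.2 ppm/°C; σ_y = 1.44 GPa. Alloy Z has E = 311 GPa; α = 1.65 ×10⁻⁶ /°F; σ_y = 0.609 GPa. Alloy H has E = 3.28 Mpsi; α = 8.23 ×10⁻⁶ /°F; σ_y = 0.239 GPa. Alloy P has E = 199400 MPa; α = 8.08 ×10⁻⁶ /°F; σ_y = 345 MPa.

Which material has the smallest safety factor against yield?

In consistent units (E in GPa, α in ×10⁻⁶/K, σ_y in MPa):
  alloy U: E = 182.7, α = 10.2, σ_y = 1440 → σ = 115 MPa, n = 12.5
  alloy Z: E = 311.0, α = 2.97, σ_y = 609.0 → σ = 57.1 MPa, n = 10.7
  alloy H: E = 22.61, α = 14.8, σ_y = 239.0 → σ = 20.7 MPa, n = 11.5
  alloy P: E = 199.4, α = 14.5, σ_y = 345.0 → σ = 179 MPa, n = 1.92
Smallest n: alloy P with n = 1.92.

alloy P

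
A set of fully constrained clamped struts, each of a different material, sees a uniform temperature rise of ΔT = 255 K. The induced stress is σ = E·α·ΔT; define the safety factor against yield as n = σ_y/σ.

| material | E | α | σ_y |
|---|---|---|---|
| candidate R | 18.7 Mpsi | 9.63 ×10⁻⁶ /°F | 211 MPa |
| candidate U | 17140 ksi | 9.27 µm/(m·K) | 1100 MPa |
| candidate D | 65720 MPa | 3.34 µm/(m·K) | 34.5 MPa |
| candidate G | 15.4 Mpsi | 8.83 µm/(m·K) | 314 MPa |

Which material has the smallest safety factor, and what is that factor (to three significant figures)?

With everything in SI (GPa, ×10⁻⁶/K, MPa):
  candidate R: E = 128.9, α = 17.3, σ_y = 211.0 → σ = 570 MPa, n = 0.370
  candidate U: E = 118.2, α = 9.27, σ_y = 1100 → σ = 279 MPa, n = 3.94
  candidate D: E = 65.72, α = 3.34, σ_y = 34.50 → σ = 56.0 MPa, n = 0.616
  candidate G: E = 106.2, α = 8.83, σ_y = 314.0 → σ = 239 MPa, n = 1.31
Smallest n: candidate R with n = 0.370.

candidate R, n = 0.370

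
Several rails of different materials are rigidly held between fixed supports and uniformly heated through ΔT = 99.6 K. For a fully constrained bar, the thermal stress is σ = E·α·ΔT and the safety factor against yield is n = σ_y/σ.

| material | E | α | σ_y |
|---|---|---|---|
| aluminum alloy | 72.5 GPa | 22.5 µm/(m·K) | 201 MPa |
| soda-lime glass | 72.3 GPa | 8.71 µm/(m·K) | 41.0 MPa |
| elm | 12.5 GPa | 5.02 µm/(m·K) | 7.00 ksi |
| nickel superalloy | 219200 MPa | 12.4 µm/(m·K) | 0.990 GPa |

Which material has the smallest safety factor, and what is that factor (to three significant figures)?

Converting E to GPa, α to ×10⁻⁶/K, σ_y to MPa, then σ and n for each:
  aluminum alloy: E = 72.50, α = 22.5, σ_y = 201.0 → σ = 162 MPa, n = 1.24
  soda-lime glass: E = 72.30, α = 8.71, σ_y = 41.00 → σ = 62.7 MPa, n = 0.654
  elm: E = 12.50, α = 5.02, σ_y = 48.26 → σ = 6.25 MPa, n = 7.72
  nickel superalloy: E = 219.2, α = 12.4, σ_y = 990.0 → σ = 271 MPa, n = 3.66
The minimum is soda-lime glass at n = 0.654.

soda-lime glass, n = 0.654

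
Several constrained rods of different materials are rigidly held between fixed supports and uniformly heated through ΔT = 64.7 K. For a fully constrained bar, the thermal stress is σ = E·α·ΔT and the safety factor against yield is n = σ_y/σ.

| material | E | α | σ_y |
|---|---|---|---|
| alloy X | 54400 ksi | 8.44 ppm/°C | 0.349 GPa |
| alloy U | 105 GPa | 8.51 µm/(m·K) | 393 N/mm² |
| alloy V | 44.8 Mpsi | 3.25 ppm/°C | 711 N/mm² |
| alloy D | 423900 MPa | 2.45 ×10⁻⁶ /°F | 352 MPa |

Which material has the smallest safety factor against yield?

alloy X

With everything in SI (GPa, ×10⁻⁶/K, MPa):
  alloy X: E = 375.1, α = 8.44, σ_y = 349.0 → σ = 205 MPa, n = 1.70
  alloy U: E = 105.0, α = 8.51, σ_y = 393.0 → σ = 57.8 MPa, n = 6.80
  alloy V: E = 308.9, α = 3.25, σ_y = 711.0 → σ = 65.0 MPa, n = 10.9
  alloy D: E = 423.9, α = 4.41, σ_y = 352.0 → σ = 121 MPa, n = 2.91
The minimum is alloy X at n = 1.70.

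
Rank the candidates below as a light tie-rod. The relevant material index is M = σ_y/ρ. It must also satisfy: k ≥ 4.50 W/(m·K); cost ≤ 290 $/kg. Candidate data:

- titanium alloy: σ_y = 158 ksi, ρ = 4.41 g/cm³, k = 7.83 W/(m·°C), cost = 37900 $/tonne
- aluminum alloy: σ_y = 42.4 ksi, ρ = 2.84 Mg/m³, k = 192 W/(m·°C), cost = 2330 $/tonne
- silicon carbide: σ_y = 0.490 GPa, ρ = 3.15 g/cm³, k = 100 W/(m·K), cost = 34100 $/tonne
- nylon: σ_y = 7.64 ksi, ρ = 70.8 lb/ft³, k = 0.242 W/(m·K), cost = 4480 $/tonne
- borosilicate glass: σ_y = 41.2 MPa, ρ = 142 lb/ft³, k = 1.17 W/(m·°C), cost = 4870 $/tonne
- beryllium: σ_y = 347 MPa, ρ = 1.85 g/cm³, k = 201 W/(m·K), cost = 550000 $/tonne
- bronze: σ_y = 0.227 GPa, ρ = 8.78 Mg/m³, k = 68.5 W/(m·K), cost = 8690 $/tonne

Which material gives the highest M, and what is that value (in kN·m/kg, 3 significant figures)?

Screen on constraints: k ≥ 4.50 W/(m·K); cost ≤ 290 $/kg. Survivors: titanium alloy, aluminum alloy, silicon carbide, bronze.
In SI units:
  titanium alloy: σ_y = 1089 MPa, ρ = 4410 kg/m³
  aluminum alloy: σ_y = 292.3 MPa, ρ = 2840 kg/m³
  silicon carbide: σ_y = 490.0 MPa, ρ = 3150 kg/m³
  bronze: σ_y = 227.0 MPa, ρ = 8780 kg/m³
  titanium alloy: M = 247 kN·m/kg
  silicon carbide: M = 156 kN·m/kg
  aluminum alloy: M = 103 kN·m/kg
  bronze: M = 25.9 kN·m/kg
Highest index: titanium alloy.

titanium alloy, M = 247 kN·m/kg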